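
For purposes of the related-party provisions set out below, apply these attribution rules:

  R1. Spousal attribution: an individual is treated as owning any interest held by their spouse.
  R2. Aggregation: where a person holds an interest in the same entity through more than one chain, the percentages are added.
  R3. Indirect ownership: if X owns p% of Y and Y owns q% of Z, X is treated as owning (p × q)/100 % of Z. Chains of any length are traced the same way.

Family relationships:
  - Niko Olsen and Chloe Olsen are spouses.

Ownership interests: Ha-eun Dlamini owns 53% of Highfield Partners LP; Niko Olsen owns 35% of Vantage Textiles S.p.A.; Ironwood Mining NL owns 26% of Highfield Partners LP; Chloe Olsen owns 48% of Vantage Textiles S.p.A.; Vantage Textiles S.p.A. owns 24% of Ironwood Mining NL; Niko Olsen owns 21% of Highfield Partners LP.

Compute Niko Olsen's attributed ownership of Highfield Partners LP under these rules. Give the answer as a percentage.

By spousal attribution (R1), Niko Olsen is treated as also owning Chloe Olsen's interest in Vantage Textiles S.p.A, giving 35% + 48% = 83%.
Chain via Vantage Textiles S.p.A. → Ironwood Mining NL (R3): 83% × 24% × 26% = 5.1792% of Highfield Partners LP.
Direct interest in Highfield Partners LP: 21%.
Aggregating (R2): 5.1792% + 21% = 26.1792%.

26.1792%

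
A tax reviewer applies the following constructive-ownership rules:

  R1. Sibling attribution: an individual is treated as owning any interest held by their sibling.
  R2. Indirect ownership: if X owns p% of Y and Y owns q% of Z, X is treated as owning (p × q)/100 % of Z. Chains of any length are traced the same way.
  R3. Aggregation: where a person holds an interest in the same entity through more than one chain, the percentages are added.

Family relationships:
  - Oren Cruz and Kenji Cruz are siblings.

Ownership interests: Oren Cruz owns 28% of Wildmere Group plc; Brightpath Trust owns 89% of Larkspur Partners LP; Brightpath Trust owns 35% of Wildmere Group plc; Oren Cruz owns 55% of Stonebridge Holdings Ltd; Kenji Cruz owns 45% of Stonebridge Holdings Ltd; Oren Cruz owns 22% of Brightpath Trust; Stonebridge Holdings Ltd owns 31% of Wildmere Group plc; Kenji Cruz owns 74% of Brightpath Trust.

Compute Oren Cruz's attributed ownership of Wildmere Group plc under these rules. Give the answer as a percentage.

92.6%

By sibling attribution (R1), Oren Cruz is treated as also owning Kenji Cruz's interest in Stonebridge Holdings Ltd, giving 55% + 45% = 100%.
By sibling attribution (R1), Oren Cruz is treated as also owning Kenji Cruz's interest in Brightpath Trust, giving 22% + 74% = 96%.
Chain via Stonebridge Holdings Ltd (R2): 100% × 31% = 31% of Wildmere Group plc.
Chain via Brightpath Trust (R2): 96% × 35% = 33.6% of Wildmere Group plc.
Direct interest in Wildmere Group plc: 28%.
Aggregating (R3): 31% + 33.6% + 28% = 92.6%.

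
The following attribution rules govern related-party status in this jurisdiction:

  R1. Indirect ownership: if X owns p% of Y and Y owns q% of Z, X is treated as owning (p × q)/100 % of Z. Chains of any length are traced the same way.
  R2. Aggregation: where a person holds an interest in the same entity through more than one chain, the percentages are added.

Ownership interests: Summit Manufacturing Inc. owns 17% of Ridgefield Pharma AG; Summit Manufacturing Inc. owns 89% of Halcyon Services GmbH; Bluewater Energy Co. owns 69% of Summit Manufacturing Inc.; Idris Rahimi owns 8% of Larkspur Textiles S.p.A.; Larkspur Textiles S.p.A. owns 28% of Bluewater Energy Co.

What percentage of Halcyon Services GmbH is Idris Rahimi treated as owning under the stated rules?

1.375584%

Chain via Larkspur Textiles S.p.A. → Bluewater Energy Co. → Summit Manufacturing Inc. (R1): 8% × 28% × 69% × 89% = 1.375584% of Halcyon Services GmbH.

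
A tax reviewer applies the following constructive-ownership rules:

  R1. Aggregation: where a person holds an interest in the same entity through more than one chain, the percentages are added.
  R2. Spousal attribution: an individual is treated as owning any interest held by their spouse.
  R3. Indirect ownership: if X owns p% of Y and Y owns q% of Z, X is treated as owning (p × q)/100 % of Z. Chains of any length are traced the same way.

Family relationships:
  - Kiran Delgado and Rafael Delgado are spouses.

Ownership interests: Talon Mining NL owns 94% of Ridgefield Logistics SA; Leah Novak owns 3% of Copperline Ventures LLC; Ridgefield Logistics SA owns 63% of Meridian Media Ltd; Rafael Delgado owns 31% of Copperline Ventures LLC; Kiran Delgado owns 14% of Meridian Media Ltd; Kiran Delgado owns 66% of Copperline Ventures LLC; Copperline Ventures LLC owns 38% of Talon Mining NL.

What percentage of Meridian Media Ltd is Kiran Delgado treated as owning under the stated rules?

By spousal attribution (R2), Kiran Delgado is treated as also owning Rafael Delgado's interest in Copperline Ventures LLC, giving 66% + 31% = 97%.
Chain via Copperline Ventures LLC → Talon Mining NL → Ridgefield Logistics SA (R3): 97% × 38% × 94% × 63% = 21.828492% of Meridian Media Ltd.
Direct interest in Meridian Media Ltd: 14%.
Aggregating (R1): 21.828492% + 14% = 35.828492%.

35.828492%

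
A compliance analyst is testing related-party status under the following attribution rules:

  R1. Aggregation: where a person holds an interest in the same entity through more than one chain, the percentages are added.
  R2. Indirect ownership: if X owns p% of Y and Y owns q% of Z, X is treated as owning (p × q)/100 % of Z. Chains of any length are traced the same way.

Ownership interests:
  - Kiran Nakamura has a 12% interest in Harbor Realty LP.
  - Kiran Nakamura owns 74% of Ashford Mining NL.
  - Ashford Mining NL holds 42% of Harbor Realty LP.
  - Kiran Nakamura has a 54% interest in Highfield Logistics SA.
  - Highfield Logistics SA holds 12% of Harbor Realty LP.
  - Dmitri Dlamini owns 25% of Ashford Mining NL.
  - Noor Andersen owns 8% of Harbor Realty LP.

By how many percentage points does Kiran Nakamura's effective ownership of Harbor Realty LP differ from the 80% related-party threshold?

Chain via Highfield Logistics SA (R2): 54% × 12% = 6.48% of Harbor Realty LP.
Chain via Ashford Mining NL (R2): 74% × 42% = 31.08% of Harbor Realty LP.
Direct interest in Harbor Realty LP: 12%.
Aggregating (R1): 6.48% + 31.08% + 12% = 49.56%.
49.56% falls short of the 80% threshold by 30.44 percentage points.

30.44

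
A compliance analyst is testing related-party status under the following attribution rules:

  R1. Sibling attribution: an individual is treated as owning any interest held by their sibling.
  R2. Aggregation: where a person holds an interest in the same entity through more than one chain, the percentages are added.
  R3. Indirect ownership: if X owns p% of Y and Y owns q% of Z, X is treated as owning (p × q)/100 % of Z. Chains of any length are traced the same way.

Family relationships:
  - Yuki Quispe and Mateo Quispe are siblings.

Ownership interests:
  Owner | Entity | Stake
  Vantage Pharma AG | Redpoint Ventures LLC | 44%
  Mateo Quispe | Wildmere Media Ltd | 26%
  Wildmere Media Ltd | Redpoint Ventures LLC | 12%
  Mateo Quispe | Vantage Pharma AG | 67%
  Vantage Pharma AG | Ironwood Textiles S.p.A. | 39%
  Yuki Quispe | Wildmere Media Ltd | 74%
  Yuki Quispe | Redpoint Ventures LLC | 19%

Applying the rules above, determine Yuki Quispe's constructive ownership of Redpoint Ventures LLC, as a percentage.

By sibling attribution (R1), Yuki Quispe is treated as also owning Mateo Quispe's interest in Wildmere Media Ltd, giving 74% + 26% = 100%.
By sibling attribution (R1), Yuki Quispe is treated as owning Mateo Quispe's 67% interest in Vantage Pharma AG.
Chain via Wildmere Media Ltd (R3): 100% × 12% = 12% of Redpoint Ventures LLC.
Direct interest in Redpoint Ventures LLC: 19%.
Chain via Vantage Pharma AG (R3): 67% × 44% = 29.48% of Redpoint Ventures LLC.
Aggregating (R2): 12% + 19% + 29.48% = 60.48%.

60.48%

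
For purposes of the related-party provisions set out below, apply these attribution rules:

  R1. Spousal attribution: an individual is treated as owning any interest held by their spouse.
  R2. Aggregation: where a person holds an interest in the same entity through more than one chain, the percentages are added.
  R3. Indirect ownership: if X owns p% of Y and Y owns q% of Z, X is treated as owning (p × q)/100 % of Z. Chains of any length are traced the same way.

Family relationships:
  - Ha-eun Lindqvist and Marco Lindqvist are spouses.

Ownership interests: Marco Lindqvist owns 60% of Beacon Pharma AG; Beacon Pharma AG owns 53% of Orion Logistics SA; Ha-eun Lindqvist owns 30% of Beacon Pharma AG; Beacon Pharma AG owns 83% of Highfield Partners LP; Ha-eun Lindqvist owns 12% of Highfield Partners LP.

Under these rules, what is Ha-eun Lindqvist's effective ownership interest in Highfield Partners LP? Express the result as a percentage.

86.7%

By spousal attribution (R1), Ha-eun Lindqvist is treated as also owning Marco Lindqvist's interest in Beacon Pharma AG, giving 30% + 60% = 90%.
Chain via Beacon Pharma AG (R3): 90% × 83% = 74.7% of Highfield Partners LP.
Direct interest in Highfield Partners LP: 12%.
Aggregating (R2): 74.7% + 12% = 86.7%.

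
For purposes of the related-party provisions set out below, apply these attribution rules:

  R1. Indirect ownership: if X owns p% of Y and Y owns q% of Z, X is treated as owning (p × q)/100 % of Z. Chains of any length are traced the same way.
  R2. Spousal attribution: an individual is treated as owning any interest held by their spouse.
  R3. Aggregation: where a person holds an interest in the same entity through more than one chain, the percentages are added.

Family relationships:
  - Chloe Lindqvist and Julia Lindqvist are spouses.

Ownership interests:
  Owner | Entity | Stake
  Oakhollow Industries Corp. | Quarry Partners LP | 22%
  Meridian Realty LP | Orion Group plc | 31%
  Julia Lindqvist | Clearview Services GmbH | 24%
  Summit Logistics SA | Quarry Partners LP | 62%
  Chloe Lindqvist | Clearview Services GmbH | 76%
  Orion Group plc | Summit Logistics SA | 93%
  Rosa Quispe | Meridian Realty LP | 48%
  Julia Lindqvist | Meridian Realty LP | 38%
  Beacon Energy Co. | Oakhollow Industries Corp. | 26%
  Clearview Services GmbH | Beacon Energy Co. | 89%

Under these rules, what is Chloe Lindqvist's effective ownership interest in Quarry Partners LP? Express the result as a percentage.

11.883148%

By spousal attribution (R2), Chloe Lindqvist is treated as also owning Julia Lindqvist's interest in Clearview Services GmbH, giving 76% + 24% = 100%.
By spousal attribution (R2), Chloe Lindqvist is treated as owning Julia Lindqvist's 38% interest in Meridian Realty LP.
Chain via Clearview Services GmbH → Beacon Energy Co. → Oakhollow Industries Corp. (R1): 100% × 89% × 26% × 22% = 5.0908% of Quarry Partners LP.
Chain via Meridian Realty LP → Orion Group plc → Summit Logistics SA (R1): 38% × 31% × 93% × 62% = 6.792348% of Quarry Partners LP.
Aggregating (R3): 5.0908% + 6.792348% = 11.883148%.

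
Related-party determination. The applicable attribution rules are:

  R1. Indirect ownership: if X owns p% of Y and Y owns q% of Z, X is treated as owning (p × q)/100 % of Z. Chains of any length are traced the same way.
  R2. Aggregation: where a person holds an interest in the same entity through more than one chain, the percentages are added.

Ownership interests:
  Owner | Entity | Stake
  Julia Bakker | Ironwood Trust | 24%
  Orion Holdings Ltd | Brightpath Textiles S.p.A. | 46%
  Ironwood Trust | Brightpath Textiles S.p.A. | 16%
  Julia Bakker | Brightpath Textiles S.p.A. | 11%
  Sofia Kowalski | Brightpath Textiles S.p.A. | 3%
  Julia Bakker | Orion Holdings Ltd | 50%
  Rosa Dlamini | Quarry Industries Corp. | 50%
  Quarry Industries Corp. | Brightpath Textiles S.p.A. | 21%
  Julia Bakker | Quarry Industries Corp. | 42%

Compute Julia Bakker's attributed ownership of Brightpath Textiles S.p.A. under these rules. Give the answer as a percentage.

46.66%

Chain via Ironwood Trust (R1): 24% × 16% = 3.84% of Brightpath Textiles S.p.A.
Chain via Quarry Industries Corp. (R1): 42% × 21% = 8.82% of Brightpath Textiles S.p.A.
Chain via Orion Holdings Ltd (R1): 50% × 46% = 23% of Brightpath Textiles S.p.A.
Direct interest in Brightpath Textiles S.p.A: 11%.
Aggregating (R2): 3.84% + 8.82% + 23% + 11% = 46.66%.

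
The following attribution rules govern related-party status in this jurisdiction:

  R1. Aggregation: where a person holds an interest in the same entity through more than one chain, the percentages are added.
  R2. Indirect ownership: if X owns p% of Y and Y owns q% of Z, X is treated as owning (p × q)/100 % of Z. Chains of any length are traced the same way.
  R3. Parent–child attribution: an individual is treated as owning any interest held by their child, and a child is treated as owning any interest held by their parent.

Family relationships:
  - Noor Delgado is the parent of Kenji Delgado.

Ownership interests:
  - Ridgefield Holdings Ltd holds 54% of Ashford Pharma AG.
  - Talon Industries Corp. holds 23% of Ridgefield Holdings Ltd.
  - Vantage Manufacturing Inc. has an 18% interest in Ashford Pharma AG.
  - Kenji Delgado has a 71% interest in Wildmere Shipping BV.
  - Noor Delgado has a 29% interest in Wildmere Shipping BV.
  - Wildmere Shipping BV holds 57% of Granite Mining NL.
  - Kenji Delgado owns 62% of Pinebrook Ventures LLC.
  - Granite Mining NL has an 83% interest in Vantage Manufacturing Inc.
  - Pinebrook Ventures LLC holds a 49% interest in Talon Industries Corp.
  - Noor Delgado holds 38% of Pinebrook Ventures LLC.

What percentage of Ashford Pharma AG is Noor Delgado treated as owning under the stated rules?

By parent–child attribution (R3), Noor Delgado is treated as also owning Kenji Delgado's interest in Pinebrook Ventures LLC, giving 38% + 62% = 100%.
By parent–child attribution (R3), Noor Delgado is treated as also owning Kenji Delgado's interest in Wildmere Shipping BV, giving 29% + 71% = 100%.
Chain via Pinebrook Ventures LLC → Talon Industries Corp. → Ridgefield Holdings Ltd (R2): 100% × 49% × 23% × 54% = 6.0858% of Ashford Pharma AG.
Chain via Wildmere Shipping BV → Granite Mining NL → Vantage Manufacturing Inc. (R2): 100% × 57% × 83% × 18% = 8.5158% of Ashford Pharma AG.
Aggregating (R1): 6.0858% + 8.5158% = 14.6016%.

14.6016%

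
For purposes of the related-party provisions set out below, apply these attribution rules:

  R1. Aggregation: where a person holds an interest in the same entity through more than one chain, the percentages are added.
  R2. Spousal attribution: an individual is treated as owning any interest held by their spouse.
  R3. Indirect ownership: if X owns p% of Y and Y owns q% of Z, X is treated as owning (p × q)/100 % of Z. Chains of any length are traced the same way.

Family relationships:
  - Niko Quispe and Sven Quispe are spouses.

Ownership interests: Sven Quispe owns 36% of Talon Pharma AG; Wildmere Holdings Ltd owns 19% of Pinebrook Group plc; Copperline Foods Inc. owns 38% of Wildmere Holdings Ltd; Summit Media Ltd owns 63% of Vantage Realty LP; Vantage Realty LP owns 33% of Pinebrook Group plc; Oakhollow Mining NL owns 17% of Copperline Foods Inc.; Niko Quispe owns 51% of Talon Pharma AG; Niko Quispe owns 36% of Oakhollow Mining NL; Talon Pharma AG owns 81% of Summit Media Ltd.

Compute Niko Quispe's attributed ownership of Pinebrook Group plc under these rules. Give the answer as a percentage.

15.092577%

By spousal attribution (R2), Niko Quispe is treated as also owning Sven Quispe's interest in Talon Pharma AG, giving 51% + 36% = 87%.
Chain via Talon Pharma AG → Summit Media Ltd → Vantage Realty LP (R3): 87% × 81% × 63% × 33% = 14.650713% of Pinebrook Group plc.
Chain via Oakhollow Mining NL → Copperline Foods Inc. → Wildmere Holdings Ltd (R3): 36% × 17% × 38% × 19% = 0.441864% of Pinebrook Group plc.
Aggregating (R1): 14.650713% + 0.441864% = 15.092577%.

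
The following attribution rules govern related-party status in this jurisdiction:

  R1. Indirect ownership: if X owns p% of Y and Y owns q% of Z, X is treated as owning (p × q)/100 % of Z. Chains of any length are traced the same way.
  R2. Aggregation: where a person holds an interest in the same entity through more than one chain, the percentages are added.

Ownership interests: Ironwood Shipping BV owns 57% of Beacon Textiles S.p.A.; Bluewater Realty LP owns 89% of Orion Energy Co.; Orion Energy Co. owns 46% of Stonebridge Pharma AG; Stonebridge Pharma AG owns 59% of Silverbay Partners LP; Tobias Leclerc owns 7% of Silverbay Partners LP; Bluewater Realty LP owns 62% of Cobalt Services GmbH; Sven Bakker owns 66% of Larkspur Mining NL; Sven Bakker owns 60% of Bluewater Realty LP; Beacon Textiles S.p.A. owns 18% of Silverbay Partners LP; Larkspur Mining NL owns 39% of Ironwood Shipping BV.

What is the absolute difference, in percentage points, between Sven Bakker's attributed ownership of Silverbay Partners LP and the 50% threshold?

Chain via Bluewater Realty LP → Orion Energy Co. → Stonebridge Pharma AG (R1): 60% × 89% × 46% × 59% = 14.49276% of Silverbay Partners LP.
Chain via Larkspur Mining NL → Ironwood Shipping BV → Beacon Textiles S.p.A. (R1): 66% × 39% × 57% × 18% = 2.640924% of Silverbay Partners LP.
Aggregating (R2): 14.49276% + 2.640924% = 17.133684%.
17.133684% falls short of the 50% threshold by 32.866316 percentage points.

32.866316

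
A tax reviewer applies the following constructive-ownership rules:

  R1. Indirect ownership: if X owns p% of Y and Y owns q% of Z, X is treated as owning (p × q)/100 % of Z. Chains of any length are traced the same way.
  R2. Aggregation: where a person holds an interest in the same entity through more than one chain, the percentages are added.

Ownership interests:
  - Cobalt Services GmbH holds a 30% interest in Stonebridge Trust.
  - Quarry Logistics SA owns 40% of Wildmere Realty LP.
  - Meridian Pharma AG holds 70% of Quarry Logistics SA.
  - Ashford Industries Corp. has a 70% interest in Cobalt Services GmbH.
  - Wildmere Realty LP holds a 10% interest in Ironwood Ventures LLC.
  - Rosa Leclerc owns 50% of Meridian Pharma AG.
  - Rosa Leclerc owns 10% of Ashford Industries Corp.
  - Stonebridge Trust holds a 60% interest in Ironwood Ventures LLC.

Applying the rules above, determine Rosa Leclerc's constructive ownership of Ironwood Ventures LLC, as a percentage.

2.66%

Chain via Ashford Industries Corp. → Cobalt Services GmbH → Stonebridge Trust (R1): 10% × 70% × 30% × 60% = 1.26% of Ironwood Ventures LLC.
Chain via Meridian Pharma AG → Quarry Logistics SA → Wildmere Realty LP (R1): 50% × 70% × 40% × 10% = 1.4% of Ironwood Ventures LLC.
Aggregating (R2): 1.26% + 1.4% = 2.66%.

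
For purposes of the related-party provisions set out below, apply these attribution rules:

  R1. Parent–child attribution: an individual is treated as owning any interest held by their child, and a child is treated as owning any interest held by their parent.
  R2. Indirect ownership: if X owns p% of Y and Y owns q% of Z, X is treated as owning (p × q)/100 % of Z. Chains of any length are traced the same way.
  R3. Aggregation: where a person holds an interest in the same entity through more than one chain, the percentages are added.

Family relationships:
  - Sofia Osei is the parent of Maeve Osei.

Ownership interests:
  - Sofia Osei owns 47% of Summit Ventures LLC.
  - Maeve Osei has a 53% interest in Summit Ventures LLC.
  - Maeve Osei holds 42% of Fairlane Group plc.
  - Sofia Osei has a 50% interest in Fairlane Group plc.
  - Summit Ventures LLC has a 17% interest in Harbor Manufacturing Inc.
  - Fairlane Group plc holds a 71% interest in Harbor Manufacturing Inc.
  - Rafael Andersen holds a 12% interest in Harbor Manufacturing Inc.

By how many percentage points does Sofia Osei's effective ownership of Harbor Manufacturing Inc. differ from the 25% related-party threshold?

57.32

By parent–child attribution (R1), Sofia Osei is treated as also owning Maeve Osei's interest in Fairlane Group plc, giving 50% + 42% = 92%.
By parent–child attribution (R1), Sofia Osei is treated as also owning Maeve Osei's interest in Summit Ventures LLC, giving 47% + 53% = 100%.
Chain via Fairlane Group plc (R2): 92% × 71% = 65.32% of Harbor Manufacturing Inc.
Chain via Summit Ventures LLC (R2): 100% × 17% = 17% of Harbor Manufacturing Inc.
Aggregating (R3): 65.32% + 17% = 82.32%.
82.32% exceeds the 25% threshold by 57.32 percentage points.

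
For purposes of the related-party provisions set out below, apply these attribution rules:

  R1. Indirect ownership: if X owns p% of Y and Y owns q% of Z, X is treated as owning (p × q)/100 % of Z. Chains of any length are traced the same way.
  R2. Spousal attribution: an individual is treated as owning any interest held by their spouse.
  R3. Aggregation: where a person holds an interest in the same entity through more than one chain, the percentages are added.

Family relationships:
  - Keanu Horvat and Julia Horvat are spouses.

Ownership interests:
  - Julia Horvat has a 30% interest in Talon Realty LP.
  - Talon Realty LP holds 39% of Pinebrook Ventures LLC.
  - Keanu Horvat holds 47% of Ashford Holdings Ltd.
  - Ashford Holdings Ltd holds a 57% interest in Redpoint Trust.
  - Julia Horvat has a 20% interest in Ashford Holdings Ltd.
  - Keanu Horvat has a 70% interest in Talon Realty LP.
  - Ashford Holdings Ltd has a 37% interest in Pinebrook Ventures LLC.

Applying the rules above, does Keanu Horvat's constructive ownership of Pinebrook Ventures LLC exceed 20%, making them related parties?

By spousal attribution (R2), Keanu Horvat is treated as also owning Julia Horvat's interest in Talon Realty LP, giving 70% + 30% = 100%.
By spousal attribution (R2), Keanu Horvat is treated as also owning Julia Horvat's interest in Ashford Holdings Ltd, giving 47% + 20% = 67%.
Chain via Talon Realty LP (R1): 100% × 39% = 39% of Pinebrook Ventures LLC.
Chain via Ashford Holdings Ltd (R1): 67% × 37% = 24.79% of Pinebrook Ventures LLC.
Aggregating (R3): 39% + 24.79% = 63.79%.
63.79% exceeds the 20% threshold, so Keanu is a related party to Pinebrook Ventures LLC.

Yes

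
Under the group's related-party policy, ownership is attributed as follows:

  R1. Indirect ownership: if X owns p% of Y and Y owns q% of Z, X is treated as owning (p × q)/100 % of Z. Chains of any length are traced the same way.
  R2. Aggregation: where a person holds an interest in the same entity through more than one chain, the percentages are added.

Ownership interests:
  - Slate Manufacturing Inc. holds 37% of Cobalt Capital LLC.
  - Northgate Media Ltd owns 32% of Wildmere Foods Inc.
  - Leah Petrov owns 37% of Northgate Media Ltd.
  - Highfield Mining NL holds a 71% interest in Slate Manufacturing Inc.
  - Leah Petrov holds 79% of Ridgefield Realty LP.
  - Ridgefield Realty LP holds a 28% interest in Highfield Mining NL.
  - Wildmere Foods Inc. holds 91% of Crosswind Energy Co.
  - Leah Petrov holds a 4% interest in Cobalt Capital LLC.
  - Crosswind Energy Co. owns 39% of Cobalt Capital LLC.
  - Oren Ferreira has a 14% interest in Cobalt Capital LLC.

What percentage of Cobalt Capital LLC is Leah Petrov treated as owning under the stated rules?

Chain via Ridgefield Realty LP → Highfield Mining NL → Slate Manufacturing Inc. (R1): 79% × 28% × 71% × 37% = 5.810924% of Cobalt Capital LLC.
Chain via Northgate Media Ltd → Wildmere Foods Inc. → Crosswind Energy Co. (R1): 37% × 32% × 91% × 39% = 4.202016% of Cobalt Capital LLC.
Direct interest in Cobalt Capital LLC: 4%.
Aggregating (R2): 5.810924% + 4.202016% + 4% = 14.01294%.

14.01294%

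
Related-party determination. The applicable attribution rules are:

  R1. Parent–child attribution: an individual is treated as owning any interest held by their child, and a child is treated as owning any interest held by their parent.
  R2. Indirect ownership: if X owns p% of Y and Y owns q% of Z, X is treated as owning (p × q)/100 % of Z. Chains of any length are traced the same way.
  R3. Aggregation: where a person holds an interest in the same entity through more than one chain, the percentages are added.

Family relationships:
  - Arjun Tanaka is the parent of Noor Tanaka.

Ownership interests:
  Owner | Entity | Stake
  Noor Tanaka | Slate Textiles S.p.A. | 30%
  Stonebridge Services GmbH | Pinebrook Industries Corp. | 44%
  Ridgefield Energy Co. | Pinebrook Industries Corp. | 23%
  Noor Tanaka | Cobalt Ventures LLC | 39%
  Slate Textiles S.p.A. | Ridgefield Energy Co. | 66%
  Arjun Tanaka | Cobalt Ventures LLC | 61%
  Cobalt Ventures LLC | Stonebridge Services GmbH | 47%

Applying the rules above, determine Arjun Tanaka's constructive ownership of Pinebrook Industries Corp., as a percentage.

25.234%

By parent–child attribution (R1), Arjun Tanaka is treated as also owning Noor Tanaka's interest in Cobalt Ventures LLC, giving 61% + 39% = 100%.
By parent–child attribution (R1), Arjun Tanaka is treated as owning Noor Tanaka's 30% interest in Slate Textiles S.p.A.
Chain via Cobalt Ventures LLC → Stonebridge Services GmbH (R2): 100% × 47% × 44% = 20.68% of Pinebrook Industries Corp.
Chain via Slate Textiles S.p.A. → Ridgefield Energy Co. (R2): 30% × 66% × 23% = 4.554% of Pinebrook Industries Corp.
Aggregating (R3): 20.68% + 4.554% = 25.234%.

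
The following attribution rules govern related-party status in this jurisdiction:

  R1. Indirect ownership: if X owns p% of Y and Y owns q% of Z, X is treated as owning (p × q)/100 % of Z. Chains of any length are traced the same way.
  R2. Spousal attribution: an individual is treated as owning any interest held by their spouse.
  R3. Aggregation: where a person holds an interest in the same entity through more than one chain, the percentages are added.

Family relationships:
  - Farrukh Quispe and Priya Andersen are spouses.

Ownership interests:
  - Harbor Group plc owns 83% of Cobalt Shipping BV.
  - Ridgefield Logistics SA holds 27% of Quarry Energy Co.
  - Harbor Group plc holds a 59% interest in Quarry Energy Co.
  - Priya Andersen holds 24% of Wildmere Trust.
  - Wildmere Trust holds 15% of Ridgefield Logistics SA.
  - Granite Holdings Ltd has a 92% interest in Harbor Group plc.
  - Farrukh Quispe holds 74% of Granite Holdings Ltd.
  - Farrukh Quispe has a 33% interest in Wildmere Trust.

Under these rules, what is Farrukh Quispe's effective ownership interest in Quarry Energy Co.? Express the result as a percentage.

42.4757%

By spousal attribution (R2), Farrukh Quispe is treated as also owning Priya Andersen's interest in Wildmere Trust, giving 33% + 24% = 57%.
Chain via Granite Holdings Ltd → Harbor Group plc (R1): 74% × 92% × 59% = 40.1672% of Quarry Energy Co.
Chain via Wildmere Trust → Ridgefield Logistics SA (R1): 57% × 15% × 27% = 2.3085% of Quarry Energy Co.
Aggregating (R3): 40.1672% + 2.3085% = 42.4757%.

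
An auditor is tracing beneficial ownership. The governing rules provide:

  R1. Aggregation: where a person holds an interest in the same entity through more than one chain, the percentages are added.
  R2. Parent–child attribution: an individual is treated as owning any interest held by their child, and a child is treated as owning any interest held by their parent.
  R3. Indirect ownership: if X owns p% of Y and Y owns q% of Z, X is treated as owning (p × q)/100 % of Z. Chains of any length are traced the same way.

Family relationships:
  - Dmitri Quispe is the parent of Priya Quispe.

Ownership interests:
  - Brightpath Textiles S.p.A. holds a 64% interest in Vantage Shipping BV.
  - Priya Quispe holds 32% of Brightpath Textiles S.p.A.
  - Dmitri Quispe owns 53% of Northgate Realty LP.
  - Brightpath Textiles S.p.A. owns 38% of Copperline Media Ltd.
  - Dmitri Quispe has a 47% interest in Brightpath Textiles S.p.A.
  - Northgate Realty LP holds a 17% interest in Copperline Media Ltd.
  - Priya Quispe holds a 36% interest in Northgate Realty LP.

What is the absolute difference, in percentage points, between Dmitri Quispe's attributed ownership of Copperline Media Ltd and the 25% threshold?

20.15

By parent–child attribution (R2), Dmitri Quispe is treated as also owning Priya Quispe's interest in Brightpath Textiles S.p.A, giving 47% + 32% = 79%.
By parent–child attribution (R2), Dmitri Quispe is treated as also owning Priya Quispe's interest in Northgate Realty LP, giving 53% + 36% = 89%.
Chain via Brightpath Textiles S.p.A. (R3): 79% × 38% = 30.02% of Copperline Media Ltd.
Chain via Northgate Realty LP (R3): 89% × 17% = 15.13% of Copperline Media Ltd.
Aggregating (R1): 30.02% + 15.13% = 45.15%.
45.15% exceeds the 25% threshold by 20.15 percentage points.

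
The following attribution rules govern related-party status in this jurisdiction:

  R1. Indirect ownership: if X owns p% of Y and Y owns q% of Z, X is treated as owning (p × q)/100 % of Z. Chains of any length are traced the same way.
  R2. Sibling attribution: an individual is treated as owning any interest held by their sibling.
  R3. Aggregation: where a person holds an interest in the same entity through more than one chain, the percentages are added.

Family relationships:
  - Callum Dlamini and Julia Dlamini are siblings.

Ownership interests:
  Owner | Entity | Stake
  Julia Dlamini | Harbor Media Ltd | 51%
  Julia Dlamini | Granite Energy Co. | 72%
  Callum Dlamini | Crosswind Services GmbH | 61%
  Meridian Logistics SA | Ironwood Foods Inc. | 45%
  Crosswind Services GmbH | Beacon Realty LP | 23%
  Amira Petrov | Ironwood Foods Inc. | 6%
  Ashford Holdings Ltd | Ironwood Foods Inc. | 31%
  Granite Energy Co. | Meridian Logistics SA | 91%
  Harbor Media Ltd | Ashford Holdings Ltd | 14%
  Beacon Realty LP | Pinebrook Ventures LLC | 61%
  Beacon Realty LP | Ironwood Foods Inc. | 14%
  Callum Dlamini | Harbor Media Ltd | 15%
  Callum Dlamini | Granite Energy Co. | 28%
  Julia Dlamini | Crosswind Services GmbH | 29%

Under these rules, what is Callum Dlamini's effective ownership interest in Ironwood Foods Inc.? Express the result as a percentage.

46.7124%

By sibling attribution (R2), Callum Dlamini is treated as also owning Julia Dlamini's interest in Crosswind Services GmbH, giving 61% + 29% = 90%.
By sibling attribution (R2), Callum Dlamini is treated as also owning Julia Dlamini's interest in Granite Energy Co, giving 28% + 72% = 100%.
By sibling attribution (R2), Callum Dlamini is treated as also owning Julia Dlamini's interest in Harbor Media Ltd, giving 15% + 51% = 66%.
Chain via Crosswind Services GmbH → Beacon Realty LP (R1): 90% × 23% × 14% = 2.898% of Ironwood Foods Inc.
Chain via Granite Energy Co. → Meridian Logistics SA (R1): 100% × 91% × 45% = 40.95% of Ironwood Foods Inc.
Chain via Harbor Media Ltd → Ashford Holdings Ltd (R1): 66% × 14% × 31% = 2.8644% of Ironwood Foods Inc.
Aggregating (R3): 2.898% + 40.95% + 2.8644% = 46.7124%.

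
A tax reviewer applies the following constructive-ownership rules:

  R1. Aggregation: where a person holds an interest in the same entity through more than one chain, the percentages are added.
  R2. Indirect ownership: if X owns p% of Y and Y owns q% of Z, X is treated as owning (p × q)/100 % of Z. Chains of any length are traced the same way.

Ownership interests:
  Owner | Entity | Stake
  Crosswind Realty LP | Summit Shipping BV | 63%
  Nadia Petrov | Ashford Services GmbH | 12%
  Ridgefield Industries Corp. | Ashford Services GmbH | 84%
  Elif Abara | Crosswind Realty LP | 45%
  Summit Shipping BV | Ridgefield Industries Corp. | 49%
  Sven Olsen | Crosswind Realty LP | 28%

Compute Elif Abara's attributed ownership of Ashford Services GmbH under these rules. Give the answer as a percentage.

11.66886%

Chain via Crosswind Realty LP → Summit Shipping BV → Ridgefield Industries Corp. (R2): 45% × 63% × 49% × 84% = 11.66886% of Ashford Services GmbH.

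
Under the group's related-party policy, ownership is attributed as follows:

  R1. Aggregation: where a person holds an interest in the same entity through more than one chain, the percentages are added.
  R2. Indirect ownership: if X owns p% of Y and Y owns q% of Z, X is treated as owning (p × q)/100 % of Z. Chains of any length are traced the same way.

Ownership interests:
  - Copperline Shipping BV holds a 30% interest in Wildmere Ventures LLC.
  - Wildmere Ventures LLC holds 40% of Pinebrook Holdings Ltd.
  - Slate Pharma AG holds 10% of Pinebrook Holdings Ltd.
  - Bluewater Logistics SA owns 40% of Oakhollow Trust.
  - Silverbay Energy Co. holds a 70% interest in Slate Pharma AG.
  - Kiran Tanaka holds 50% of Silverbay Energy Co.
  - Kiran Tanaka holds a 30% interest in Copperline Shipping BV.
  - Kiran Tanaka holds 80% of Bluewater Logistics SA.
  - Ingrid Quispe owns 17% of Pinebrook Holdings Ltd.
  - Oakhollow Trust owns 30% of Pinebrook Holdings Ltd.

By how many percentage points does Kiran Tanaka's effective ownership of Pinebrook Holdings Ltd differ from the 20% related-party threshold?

3.3

Chain via Copperline Shipping BV → Wildmere Ventures LLC (R2): 30% × 30% × 40% = 3.6% of Pinebrook Holdings Ltd.
Chain via Bluewater Logistics SA → Oakhollow Trust (R2): 80% × 40% × 30% = 9.6% of Pinebrook Holdings Ltd.
Chain via Silverbay Energy Co. → Slate Pharma AG (R2): 50% × 70% × 10% = 3.5% of Pinebrook Holdings Ltd.
Aggregating (R1): 3.6% + 9.6% + 3.5% = 16.7%.
16.7% falls short of the 20% threshold by 3.3 percentage points.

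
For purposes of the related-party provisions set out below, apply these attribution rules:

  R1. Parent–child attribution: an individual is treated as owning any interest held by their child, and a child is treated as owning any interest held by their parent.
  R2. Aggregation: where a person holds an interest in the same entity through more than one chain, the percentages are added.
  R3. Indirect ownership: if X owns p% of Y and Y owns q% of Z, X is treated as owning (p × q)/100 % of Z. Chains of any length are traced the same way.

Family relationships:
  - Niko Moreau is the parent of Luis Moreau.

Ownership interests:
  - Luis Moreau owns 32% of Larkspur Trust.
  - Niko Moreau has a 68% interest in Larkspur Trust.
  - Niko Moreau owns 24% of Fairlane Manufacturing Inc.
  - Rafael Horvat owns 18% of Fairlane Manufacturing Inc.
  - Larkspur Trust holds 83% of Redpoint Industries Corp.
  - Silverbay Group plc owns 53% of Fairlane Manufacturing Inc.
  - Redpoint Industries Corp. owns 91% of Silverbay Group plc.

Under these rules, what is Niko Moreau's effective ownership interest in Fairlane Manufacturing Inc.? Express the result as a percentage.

64.0309%

By parent–child attribution (R1), Niko Moreau is treated as also owning Luis Moreau's interest in Larkspur Trust, giving 68% + 32% = 100%.
Chain via Larkspur Trust → Redpoint Industries Corp. → Silverbay Group plc (R3): 100% × 83% × 91% × 53% = 40.0309% of Fairlane Manufacturing Inc.
Direct interest in Fairlane Manufacturing Inc: 24%.
Aggregating (R2): 40.0309% + 24% = 64.0309%.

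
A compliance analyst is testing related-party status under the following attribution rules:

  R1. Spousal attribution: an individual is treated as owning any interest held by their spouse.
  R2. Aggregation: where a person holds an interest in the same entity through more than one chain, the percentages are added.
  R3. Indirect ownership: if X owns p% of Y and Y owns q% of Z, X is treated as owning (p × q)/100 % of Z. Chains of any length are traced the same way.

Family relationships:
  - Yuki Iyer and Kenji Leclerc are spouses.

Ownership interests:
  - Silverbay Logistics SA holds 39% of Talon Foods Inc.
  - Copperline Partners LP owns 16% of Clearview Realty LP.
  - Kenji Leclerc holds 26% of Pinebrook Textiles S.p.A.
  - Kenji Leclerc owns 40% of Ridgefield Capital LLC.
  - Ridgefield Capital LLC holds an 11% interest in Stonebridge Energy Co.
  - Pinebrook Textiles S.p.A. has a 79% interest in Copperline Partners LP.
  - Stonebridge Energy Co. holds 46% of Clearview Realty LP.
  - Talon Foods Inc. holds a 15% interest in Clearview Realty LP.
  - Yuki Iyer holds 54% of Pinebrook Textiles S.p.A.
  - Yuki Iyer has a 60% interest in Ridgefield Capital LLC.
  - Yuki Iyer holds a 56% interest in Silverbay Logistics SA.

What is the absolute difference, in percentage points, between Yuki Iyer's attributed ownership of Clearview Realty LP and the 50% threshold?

31.552

By spousal attribution (R1), Yuki Iyer is treated as also owning Kenji Leclerc's interest in Pinebrook Textiles S.p.A, giving 54% + 26% = 80%.
By spousal attribution (R1), Yuki Iyer is treated as also owning Kenji Leclerc's interest in Ridgefield Capital LLC, giving 60% + 40% = 100%.
Chain via Silverbay Logistics SA → Talon Foods Inc. (R3): 56% × 39% × 15% = 3.276% of Clearview Realty LP.
Chain via Pinebrook Textiles S.p.A. → Copperline Partners LP (R3): 80% × 79% × 16% = 10.112% of Clearview Realty LP.
Chain via Ridgefield Capital LLC → Stonebridge Energy Co. (R3): 100% × 11% × 46% = 5.06% of Clearview Realty LP.
Aggregating (R2): 3.276% + 10.112% + 5.06% = 18.448%.
18.448% falls short of the 50% threshold by 31.552 percentage points.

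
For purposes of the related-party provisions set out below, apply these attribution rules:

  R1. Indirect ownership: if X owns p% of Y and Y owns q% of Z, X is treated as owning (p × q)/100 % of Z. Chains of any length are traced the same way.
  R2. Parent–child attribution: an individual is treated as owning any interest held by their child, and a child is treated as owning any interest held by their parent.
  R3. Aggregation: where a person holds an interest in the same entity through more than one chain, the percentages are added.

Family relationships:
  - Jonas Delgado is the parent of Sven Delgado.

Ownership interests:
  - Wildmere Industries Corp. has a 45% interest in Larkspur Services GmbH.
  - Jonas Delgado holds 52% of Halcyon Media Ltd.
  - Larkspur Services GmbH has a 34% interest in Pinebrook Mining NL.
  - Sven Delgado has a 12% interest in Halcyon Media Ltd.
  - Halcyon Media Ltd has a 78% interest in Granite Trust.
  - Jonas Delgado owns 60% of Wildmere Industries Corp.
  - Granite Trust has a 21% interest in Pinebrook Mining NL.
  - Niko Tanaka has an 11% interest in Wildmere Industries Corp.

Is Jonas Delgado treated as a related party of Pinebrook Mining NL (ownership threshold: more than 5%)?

By parent–child attribution (R2), Jonas Delgado is treated as also owning Sven Delgado's interest in Halcyon Media Ltd, giving 52% + 12% = 64%.
Chain via Halcyon Media Ltd → Granite Trust (R1): 64% × 78% × 21% = 10.4832% of Pinebrook Mining NL.
Chain via Wildmere Industries Corp. → Larkspur Services GmbH (R1): 60% × 45% × 34% = 9.18% of Pinebrook Mining NL.
Aggregating (R3): 10.4832% + 9.18% = 19.6632%.
19.6632% exceeds the 5% threshold, so Jonas is a related party to Pinebrook Mining NL.

Yes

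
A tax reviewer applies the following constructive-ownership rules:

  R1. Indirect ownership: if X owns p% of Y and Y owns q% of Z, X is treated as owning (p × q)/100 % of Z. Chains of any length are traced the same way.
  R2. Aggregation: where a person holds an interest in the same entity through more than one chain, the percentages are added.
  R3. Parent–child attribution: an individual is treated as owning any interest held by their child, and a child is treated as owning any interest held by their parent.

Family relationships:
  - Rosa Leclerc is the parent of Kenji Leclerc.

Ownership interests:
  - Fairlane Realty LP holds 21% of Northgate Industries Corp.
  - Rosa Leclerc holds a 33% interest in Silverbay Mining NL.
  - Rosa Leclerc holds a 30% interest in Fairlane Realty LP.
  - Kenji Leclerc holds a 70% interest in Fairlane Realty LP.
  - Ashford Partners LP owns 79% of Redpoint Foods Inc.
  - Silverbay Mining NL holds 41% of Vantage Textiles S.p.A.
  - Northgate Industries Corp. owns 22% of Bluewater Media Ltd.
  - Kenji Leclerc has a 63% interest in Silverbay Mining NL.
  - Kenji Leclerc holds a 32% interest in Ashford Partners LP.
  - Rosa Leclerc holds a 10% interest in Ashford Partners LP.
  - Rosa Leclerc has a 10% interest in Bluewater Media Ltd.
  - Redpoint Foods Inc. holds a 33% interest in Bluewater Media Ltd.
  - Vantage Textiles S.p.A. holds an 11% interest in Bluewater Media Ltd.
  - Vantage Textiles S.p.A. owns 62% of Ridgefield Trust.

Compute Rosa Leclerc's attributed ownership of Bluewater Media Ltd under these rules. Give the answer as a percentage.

29.899%

By parent–child attribution (R3), Rosa Leclerc is treated as also owning Kenji Leclerc's interest in Silverbay Mining NL, giving 33% + 63% = 96%.
By parent–child attribution (R3), Rosa Leclerc is treated as also owning Kenji Leclerc's interest in Fairlane Realty LP, giving 30% + 70% = 100%.
By parent–child attribution (R3), Rosa Leclerc is treated as also owning Kenji Leclerc's interest in Ashford Partners LP, giving 10% + 32% = 42%.
Chain via Silverbay Mining NL → Vantage Textiles S.p.A. (R1): 96% × 41% × 11% = 4.3296% of Bluewater Media Ltd.
Chain via Fairlane Realty LP → Northgate Industries Corp. (R1): 100% × 21% × 22% = 4.62% of Bluewater Media Ltd.
Chain via Ashford Partners LP → Redpoint Foods Inc. (R1): 42% × 79% × 33% = 10.9494% of Bluewater Media Ltd.
Direct interest in Bluewater Media Ltd: 10%.
Aggregating (R2): 4.3296% + 4.62% + 10.9494% + 10% = 29.899%.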